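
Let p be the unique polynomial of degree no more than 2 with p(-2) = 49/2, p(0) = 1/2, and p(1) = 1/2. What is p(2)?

Write p(t) = at^2 + bt + c. Substituting each data point gives a linear system:
  4a - 2b + c = 49/2
  c = 1/2
  a + b + c = 1/2
Solving the system yields a = 4, b = -4, c = 1/2.
So p(t) = 4t² - 4t + 1/2.
Then p(2) = 17/2.

17/2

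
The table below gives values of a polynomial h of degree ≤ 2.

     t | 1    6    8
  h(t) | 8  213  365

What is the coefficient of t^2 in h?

Write h(t) = at^2 + bt + c. Substituting each data point gives a linear system:
  a + b + c = 8
  36a + 6b + c = 213
  64a + 8b + c = 365
Solving the system yields a = 5, b = 6, c = -3.
So h(t) = 5t^2 + 6t - 3.
The leading coefficient is 5.

5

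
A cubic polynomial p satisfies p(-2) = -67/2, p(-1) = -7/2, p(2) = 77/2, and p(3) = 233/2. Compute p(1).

Write p(x) = ax^3 + bx^2 + cx + d. Substituting each data point gives a linear system:
  -8a + 4b - 2c + d = -67/2
  -a + b - c + d = -7/2
  8a + 4b + 2c + d = 77/2
  27a + 9b + 3c + d = 233/2
Solving the system yields a = 4, b = 0, c = 2, d = 5/2.
So p(x) = 4x^3 + 2x + 5/2.
Then p(1) = 17/2.

17/2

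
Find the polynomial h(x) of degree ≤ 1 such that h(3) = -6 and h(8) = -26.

Using the Lagrange interpolation formula with nodes 3, 8:
  L_0(x) = (x - 8) / -5
  L_1(x) = (x - 3) / 5
Then h(x) = -6·L_0(x) - 26·L_1(x).
Expanding and collecting terms gives h(x) = -4x + 6.
Check: h(8) = -26. ✓

h(x) = -4x + 6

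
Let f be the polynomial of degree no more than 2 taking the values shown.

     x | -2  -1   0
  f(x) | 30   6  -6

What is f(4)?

Using the Lagrange interpolation formula with nodes -2, -1, 0:
  L_0(x) = (x + 1)x / 2
  L_1(x) = (x + 2)x / -1
  L_2(x) = (x + 2)(x + 1) / 2
Then f(x) = 30·L_0(x) + 6·L_1(x) - 6·L_2(x).
Expanding and collecting terms gives f(x) = 6x^2 - 6x - 6.
Evaluating at x = 4: f(4) = 66.

66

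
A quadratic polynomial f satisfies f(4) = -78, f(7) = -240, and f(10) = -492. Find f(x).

f(x) = -5x^2 + x - 2

Using the Lagrange interpolation formula with nodes 4, 7, 10:
  L_0(x) = (x - 7)(x - 10) / 18
  L_1(x) = (x - 4)(x - 10) / -9
  L_2(x) = (x - 4)(x - 7) / 18
Then f(x) = -78·L_0(x) - 240·L_1(x) - 492·L_2(x).
Expanding and collecting terms gives f(x) = -5x^2 + x - 2.
Check: f(4) = -78. ✓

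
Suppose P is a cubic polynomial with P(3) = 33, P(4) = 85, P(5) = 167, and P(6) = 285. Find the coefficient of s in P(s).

Write P(s) = as^3 + bs^2 + cs + d. Substituting each data point gives a linear system:
  27a + 9b + 3c + d = 33
  64a + 16b + 4c + d = 85
  125a + 25b + 5c + d = 167
  216a + 36b + 6c + d = 285
Solving the system yields a = 1, b = 3, c = -6, d = -3.
So P(s) = s^3 + 3s^2 - 6s - 3.
The coefficient of s is -6.

-6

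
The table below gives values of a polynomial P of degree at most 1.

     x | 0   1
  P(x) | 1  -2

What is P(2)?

-5

Write P(x) = ax + b. Substituting each data point gives a linear system:
  b = 1
  a + b = -2
Solving the system yields a = -3, b = 1.
So P(x) = -3x + 1.
Then P(2) = -5.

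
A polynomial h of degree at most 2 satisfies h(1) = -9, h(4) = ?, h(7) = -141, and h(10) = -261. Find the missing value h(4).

-57

On equispaced nodes a degree-2 polynomial has vanishing third forward difference, so
  - h(1) + 3·h(4) - 3·h(7) + h(10) = 0.
Substituting the known values and solving for h(4):
  3·h(4) = -171
  h(4) = -57.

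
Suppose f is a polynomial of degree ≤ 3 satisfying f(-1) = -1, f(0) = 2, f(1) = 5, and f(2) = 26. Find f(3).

Write f(s) = as^3 + bs^2 + cs + d. Substituting each data point gives a linear system:
  -a + b - c + d = -1
  d = 2
  a + b + c + d = 5
  8a + 4b + 2c + d = 26
Solving the system yields a = 3, b = 0, c = 0, d = 2.
So f(s) = 3s^3 + 2.
Then f(3) = 83.

83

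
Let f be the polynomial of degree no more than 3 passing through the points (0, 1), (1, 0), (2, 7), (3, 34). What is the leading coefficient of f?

Write f(s) = as^3 + bs^2 + cs + d. Substituting each data point gives a linear system:
  d = 1
  a + b + c + d = 0
  8a + 4b + 2c + d = 7
  27a + 9b + 3c + d = 34
Solving the system yields a = 2, b = -2, c = -1, d = 1.
So f(s) = 2s^3 - 2s^2 - s + 1.
The leading coefficient is 2.

2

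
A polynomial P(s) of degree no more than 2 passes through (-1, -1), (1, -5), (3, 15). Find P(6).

90

Using the Lagrange interpolation formula with nodes -1, 1, 3:
  L_0(s) = (s - 1)(s - 3) / 8
  L_1(s) = (s + 1)(s - 3) / -4
  L_2(s) = (s + 1)(s - 1) / 8
Then P(s) = -1·L_0(s) - 5·L_1(s) + 15·L_2(s).
Expanding and collecting terms gives P(s) = 3s^2 - 2s - 6.
Evaluating at s = 6: P(6) = 90.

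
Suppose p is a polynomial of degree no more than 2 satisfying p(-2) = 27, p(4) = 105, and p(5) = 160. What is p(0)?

5

Write p(t) = at^2 + bt + c. Substituting each data point gives a linear system:
  4a - 2b + c = 27
  16a + 4b + c = 105
  25a + 5b + c = 160
Solving the system yields a = 6, b = 1, c = 5.
So p(t) = 6t^2 + t + 5.
Then p(0) = 5.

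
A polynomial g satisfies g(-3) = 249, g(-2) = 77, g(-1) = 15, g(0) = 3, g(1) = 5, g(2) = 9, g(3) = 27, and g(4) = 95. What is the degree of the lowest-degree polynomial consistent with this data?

4

Forward differences of the values at s = -3, -2, -1, 0, 1, 2, 3, 4:
  g  : 249  77  15  3  5  9  27  95
  Δ  : -172  -62  -12  2  4  18  68
  Δ^2: 110  50  14  2  14  50
  Δ^3: -60  -36  -12  12  36
  Δ^4: 24  24  24  24
  Δ^5: 0  0  0
  Δ^6: 0  0
  Δ^7: 0
The fourth differences are constant (24) and nonzero, while all higher differences vanish, so the minimal degree is 4.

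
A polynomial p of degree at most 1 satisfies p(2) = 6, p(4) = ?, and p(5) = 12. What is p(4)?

The 2 known points determine the degree-1 polynomial uniquely.
Write p(n) = an + b. Substituting each data point gives a linear system:
  2a + b = 6
  5a + b = 12
Solving the system yields a = 2, b = 2.
So p(n) = 2n + 2.
Then p(4) = 10.

10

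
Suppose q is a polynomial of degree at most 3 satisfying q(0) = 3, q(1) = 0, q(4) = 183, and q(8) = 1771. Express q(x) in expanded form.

q(x) = 4x^3 - 4x^2 - 3x + 3

Write q(x) = ax^3 + bx^2 + cx + d. Substituting each data point gives a linear system:
  d = 3
  a + b + c + d = 0
  64a + 16b + 4c + d = 183
  512a + 64b + 8c + d = 1771
Solving the system yields a = 4, b = -4, c = -3, d = 3.
So q(x) = 4x³ - 4x² - 3x + 3.
Check: q(0) = 3. ✓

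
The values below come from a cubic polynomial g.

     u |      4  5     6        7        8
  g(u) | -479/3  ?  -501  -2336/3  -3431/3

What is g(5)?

On equispaced nodes a degree-3 polynomial has vanishing fourth forward difference, so
  g(4) - 4·g(5) + 6·g(6) - 4·g(7) + g(8) = 0.
Substituting the known values and solving for g(5):
  -4·g(5) = 3584/3
  g(5) = -896/3.

-896/3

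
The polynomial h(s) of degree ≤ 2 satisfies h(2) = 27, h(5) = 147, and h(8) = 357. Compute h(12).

Forward differences of the values at s = 2, 5, 8:
  h  : 27  147  357
  Δ  : 120  210
  Δ^2: 90
The second differences are constant, confirming degree 2.
Interpolating (Newton forward form) and evaluating at s = 12 gives h(12) = 777.

777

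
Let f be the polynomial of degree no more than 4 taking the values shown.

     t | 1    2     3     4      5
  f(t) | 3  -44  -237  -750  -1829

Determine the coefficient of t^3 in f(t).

1

Write f(t) = at^4 + bt^3 + ct^2 + dt + e. Substituting each data point gives a linear system:
  a + b + c + d + e = 3
  16a + 8b + 4c + 2d + e = -44
  81a + 27b + 9c + 3d + e = -237
  256a + 64b + 16c + 4d + e = -750
  625a + 125b + 25c + 5d + e = -1829
Solving the system yields a = -3, b = 1, c = -4, d = 3, e = 6.
So f(t) = -3t^4 + t^3 - 4t^2 + 3t + 6.
The coefficient of t^3 is 1.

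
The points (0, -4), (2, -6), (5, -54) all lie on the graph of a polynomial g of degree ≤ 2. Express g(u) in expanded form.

g(u) = -3u^2 + 5u - 4

Write g(u) = au^2 + bu + c. Substituting each data point gives a linear system:
  c = -4
  4a + 2b + c = -6
  25a + 5b + c = -54
Solving the system yields a = -3, b = 5, c = -4.
So g(u) = -3u² + 5u - 4.
Check: g(5) = -54. ✓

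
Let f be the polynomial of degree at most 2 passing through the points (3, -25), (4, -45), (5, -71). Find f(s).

Write f(s) = as^2 + bs + c. Substituting each data point gives a linear system:
  9a + 3b + c = -25
  16a + 4b + c = -45
  25a + 5b + c = -71
Solving the system yields a = -3, b = 1, c = -1.
So f(s) = -3s² + s - 1.
Check: f(3) = -25. ✓

f(s) = -3s^2 + s - 1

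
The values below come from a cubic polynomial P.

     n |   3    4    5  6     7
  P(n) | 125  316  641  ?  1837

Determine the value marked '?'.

1136

On equispaced nodes a degree-3 polynomial has vanishing fourth forward difference, so
  P(3) - 4·P(4) + 6·P(5) - 4·P(6) + P(7) = 0.
Substituting the known values and solving for P(6):
  -4·P(6) = -4544
  P(6) = 1136.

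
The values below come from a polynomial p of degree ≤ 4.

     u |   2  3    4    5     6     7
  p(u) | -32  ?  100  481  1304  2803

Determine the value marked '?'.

-25

On equispaced nodes a degree-4 polynomial has vanishing fifth forward difference, so
  - p(2) + 5·p(3) - 10·p(4) + 10·p(5) - 5·p(6) + p(7) = 0.
Substituting the known values and solving for p(3):
  5·p(3) = -125
  p(3) = -25.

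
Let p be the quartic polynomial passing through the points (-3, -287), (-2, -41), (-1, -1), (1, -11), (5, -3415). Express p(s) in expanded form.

Write p(s) = as^4 + bs^3 + cs^2 + ds + e. Substituting each data point gives a linear system:
  81a - 27b + 9c - 3d + e = -287
  16a - 8b + 4c - 2d + e = -41
  a - b + c - d + e = -1
  a + b + c + d + e = -11
  625a + 125b + 25c + 5d + e = -3415
Solving the system yields a = -5, b = -3, c = 4, d = -2, e = -5.
So p(s) = -5s⁴ - 3s³ + 4s² - 2s - 5.
Check: p(5) = -3415. ✓

p(s) = -5s^4 - 3s^3 + 4s^2 - 2s - 5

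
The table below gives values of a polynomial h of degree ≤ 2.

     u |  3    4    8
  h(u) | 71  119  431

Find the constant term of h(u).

-1

Write h(u) = au^2 + bu + c. Substituting each data point gives a linear system:
  9a + 3b + c = 71
  16a + 4b + c = 119
  64a + 8b + c = 431
Solving the system yields a = 6, b = 6, c = -1.
So h(u) = 6u^2 + 6u - 1.
The constant term is -1.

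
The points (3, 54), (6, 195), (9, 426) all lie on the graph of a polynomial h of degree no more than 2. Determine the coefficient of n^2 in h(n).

5

Write h(n) = an^2 + bn + c. Substituting each data point gives a linear system:
  9a + 3b + c = 54
  36a + 6b + c = 195
  81a + 9b + c = 426
Solving the system yields a = 5, b = 2, c = 3.
So h(n) = 5n² + 2n + 3.
The leading coefficient is 5.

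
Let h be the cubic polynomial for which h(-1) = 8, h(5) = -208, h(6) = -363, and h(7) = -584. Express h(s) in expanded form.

h(s) = -2s^3 + 3s^2 - 6s - 3

Using the Lagrange interpolation formula with nodes -1, 5, 6, 7:
  L_0(s) = (s - 5)(s - 6)(s - 7) / -336
  L_1(s) = (s + 1)(s - 6)(s - 7) / 12
  L_2(s) = (s + 1)(s - 5)(s - 7) / -7
  L_3(s) = (s + 1)(s - 5)(s - 6) / 16
Then h(s) = 8·L_0(s) - 208·L_1(s) - 363·L_2(s) - 584·L_3(s).
Expanding and collecting terms gives h(s) = -2s^3 + 3s^2 - 6s - 3.
Check: h(5) = -208. ✓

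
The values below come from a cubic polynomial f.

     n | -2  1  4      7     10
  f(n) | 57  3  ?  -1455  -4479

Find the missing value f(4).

On equispaced nodes a degree-3 polynomial has vanishing fourth forward difference, so
  f(-2) - 4·f(1) + 6·f(4) - 4·f(7) + f(10) = 0.
Substituting the known values and solving for f(4):
  6·f(4) = -1386
  f(4) = -231.

-231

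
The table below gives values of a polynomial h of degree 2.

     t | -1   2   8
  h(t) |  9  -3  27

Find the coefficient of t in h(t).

-5

Write h(t) = at^2 + bt + c. Substituting each data point gives a linear system:
  a - b + c = 9
  4a + 2b + c = -3
  64a + 8b + c = 27
Solving the system yields a = 1, b = -5, c = 3.
So h(t) = t² - 5t + 3.
The coefficient of t is -5.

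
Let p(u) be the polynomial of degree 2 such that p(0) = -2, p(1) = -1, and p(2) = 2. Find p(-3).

Write p(u) = au^2 + bu + c. Substituting each data point gives a linear system:
  c = -2
  a + b + c = -1
  4a + 2b + c = 2
Solving the system yields a = 1, b = 0, c = -2.
So p(u) = u^2 - 2.
Then p(-3) = 7.

7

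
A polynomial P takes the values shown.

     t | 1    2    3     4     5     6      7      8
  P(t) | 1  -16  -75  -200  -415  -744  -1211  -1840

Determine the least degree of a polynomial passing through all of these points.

Forward differences of the values at t = 1, 2, 3, 4, 5, 6, 7, 8:
  P  : 1  -16  -75  -200  -415  -744  -1211  -1840
  Δ  : -17  -59  -125  -215  -329  -467  -629
  Δ^2: -42  -66  -90  -114  -138  -162
  Δ^3: -24  -24  -24  -24  -24
  Δ^4: 0  0  0  0
  Δ^5: 0  0  0
  Δ^6: 0  0
  Δ^7: 0
The third differences are constant (-24) and nonzero, while all higher differences vanish, so the minimal degree is 3.

3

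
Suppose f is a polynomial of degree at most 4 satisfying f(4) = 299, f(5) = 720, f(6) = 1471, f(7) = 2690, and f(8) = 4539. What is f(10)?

10895

Using the Lagrange interpolation formula with nodes 4, 5, 6, 7, 8:
  L_0(s) = (s - 5)(s - 6)(s - 7)(s - 8) / 24
  L_1(s) = (s - 4)(s - 6)(s - 7)(s - 8) / -6
  L_2(s) = (s - 4)(s - 5)(s - 7)(s - 8) / 4
  L_3(s) = (s - 4)(s - 5)(s - 6)(s - 8) / -6
  L_4(s) = (s - 4)(s - 5)(s - 6)(s - 7) / 24
Then f(s) = 299·L_0(s) + 720·L_1(s) + 1471·L_2(s) + 2690·L_3(s) + 4539·L_4(s).
Expanding and collecting terms gives f(s) = s^4 + s^3 - s^2 - 5.
Evaluating at s = 10: f(10) = 10895.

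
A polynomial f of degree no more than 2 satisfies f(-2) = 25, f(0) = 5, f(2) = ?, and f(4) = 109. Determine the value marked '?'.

The 3 known points determine the degree-2 polynomial uniquely.
Write f(t) = at^2 + bt + c. Substituting each data point gives a linear system:
  4a - 2b + c = 25
  c = 5
  16a + 4b + c = 109
Solving the system yields a = 6, b = 2, c = 5.
So f(t) = 6t^2 + 2t + 5.
Then f(2) = 33.

33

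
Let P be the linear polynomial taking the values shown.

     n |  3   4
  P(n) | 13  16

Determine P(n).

P(n) = 3n + 4

Using the Lagrange interpolation formula with nodes 3, 4:
  L_0(n) = (n - 4) / -1
  L_1(n) = (n - 3) / 1
Then P(n) = 13·L_0(n) + 16·L_1(n).
Expanding and collecting terms gives P(n) = 3n + 4.
Check: P(4) = 16. ✓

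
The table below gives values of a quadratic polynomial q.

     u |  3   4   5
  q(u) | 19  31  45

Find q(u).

Using the Lagrange interpolation formula with nodes 3, 4, 5:
  L_0(u) = (u - 4)(u - 5) / 2
  L_1(u) = (u - 3)(u - 5) / -1
  L_2(u) = (u - 3)(u - 4) / 2
Then q(u) = 19·L_0(u) + 31·L_1(u) + 45·L_2(u).
Expanding and collecting terms gives q(u) = u² + 5u - 5.
Check: q(5) = 45. ✓

q(u) = u^2 + 5u - 5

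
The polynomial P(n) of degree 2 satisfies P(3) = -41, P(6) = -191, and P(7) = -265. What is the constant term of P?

1

Write P(n) = an^2 + bn + c. Substituting each data point gives a linear system:
  9a + 3b + c = -41
  36a + 6b + c = -191
  49a + 7b + c = -265
Solving the system yields a = -6, b = 4, c = 1.
So P(n) = -6n^2 + 4n + 1.
The constant term is 1.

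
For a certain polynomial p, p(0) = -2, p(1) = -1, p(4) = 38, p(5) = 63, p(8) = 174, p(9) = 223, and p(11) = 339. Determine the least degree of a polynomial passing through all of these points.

Divided differences on the nodes 0, 1, 4, 5, 8, 9, 11:
  order 0: -2  -1  38  63  174  223  339
  order 1: 1  13  25  37  49  58
  order 2: 3  3  3  3  3
  order 3: 0  0  0  0
  order 4: 0  0  0
  order 5: 0  0
  order 6: 0
The order-2 divided differences are all 3 (nonzero) and every higher order vanishes, so the data lies on a polynomial of degree exactly 2.

2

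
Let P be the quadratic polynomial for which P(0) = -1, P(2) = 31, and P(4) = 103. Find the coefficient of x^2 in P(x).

5

Write P(x) = ax^2 + bx + c. Substituting each data point gives a linear system:
  c = -1
  4a + 2b + c = 31
  16a + 4b + c = 103
Solving the system yields a = 5, b = 6, c = -1.
So P(x) = 5x² + 6x - 1.
The leading coefficient is 5.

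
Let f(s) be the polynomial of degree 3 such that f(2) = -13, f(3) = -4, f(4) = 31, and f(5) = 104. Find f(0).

-1

Forward differences of the values at s = 2, 3, 4, 5:
  f  : -13  -4  31  104
  Δ  : 9  35  73
  Δ^2: 26  38
  Δ^3: 12
The third differences are constant, confirming degree 3.
Interpolating (Newton forward form) and evaluating at s = 0 gives f(0) = -1.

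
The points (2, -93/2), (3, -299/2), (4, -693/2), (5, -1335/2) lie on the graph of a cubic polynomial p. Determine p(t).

Write p(t) = at^3 + bt^2 + ct + d. Substituting each data point gives a linear system:
  8a + 4b + 2c + d = -93/2
  27a + 9b + 3c + d = -299/2
  64a + 16b + 4c + d = -693/2
  125a + 25b + 5c + d = -1335/2
Solving the system yields a = -5, b = -2, c = 2, d = -5/2.
So p(t) = -5t^3 - 2t^2 + 2t - 5/2.
Check: p(2) = -93/2. ✓

p(t) = -5t^3 - 2t^2 + 2t - 5/2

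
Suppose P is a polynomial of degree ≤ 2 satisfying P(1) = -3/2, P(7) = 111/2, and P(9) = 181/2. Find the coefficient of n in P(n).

3/2

Write P(n) = an^2 + bn + c. Substituting each data point gives a linear system:
  a + b + c = -3/2
  49a + 7b + c = 111/2
  81a + 9b + c = 181/2
Solving the system yields a = 1, b = 3/2, c = -4.
So P(n) = n^2 + (3/2)n - 4.
The coefficient of n is 3/2.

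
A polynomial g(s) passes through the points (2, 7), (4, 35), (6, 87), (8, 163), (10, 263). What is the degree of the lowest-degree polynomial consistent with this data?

2

Forward differences of the values at s = 2, 4, 6, 8, 10:
  g  : 7  35  87  163  263
  Δ  : 28  52  76  100
  Δ^2: 24  24  24
  Δ^3: 0  0
  Δ^4: 0
The second differences are constant (24) and nonzero, while all higher differences vanish, so the minimal degree is 2.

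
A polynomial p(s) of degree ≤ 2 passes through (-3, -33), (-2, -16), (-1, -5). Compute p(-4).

-56

Write p(s) = as^2 + bs + c. Substituting each data point gives a linear system:
  9a - 3b + c = -33
  4a - 2b + c = -16
  a - b + c = -5
Solving the system yields a = -3, b = 2, c = 0.
So p(s) = -3s^2 + 2s.
Then p(-4) = -56.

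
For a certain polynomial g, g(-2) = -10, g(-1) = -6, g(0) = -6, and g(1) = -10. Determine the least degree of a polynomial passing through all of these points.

Forward differences of the values at u = -2, -1, 0, 1:
  g  : -10  -6  -6  -10
  Δ  : 4  0  -4
  Δ^2: -4  -4
  Δ^3: 0
The second differences are constant (-4) and nonzero, while all higher differences vanish, so the minimal degree is 2.

2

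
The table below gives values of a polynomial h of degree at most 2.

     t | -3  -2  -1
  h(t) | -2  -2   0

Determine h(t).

h(t) = t^2 + 5t + 4

Using the Lagrange interpolation formula with nodes -3, -2, -1:
  L_0(t) = (t + 2)(t + 1) / 2
  L_1(t) = (t + 3)(t + 1) / -1
  L_2(t) = (t + 3)(t + 2) / 2
Then h(t) = -2·L_0(t) - 2·L_1(t) + 0·L_2(t).
Expanding and collecting terms gives h(t) = t² + 5t + 4.
Check: h(-1) = 0. ✓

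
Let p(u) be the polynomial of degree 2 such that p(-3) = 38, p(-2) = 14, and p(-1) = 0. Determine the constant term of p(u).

Write p(u) = au^2 + bu + c. Substituting each data point gives a linear system:
  9a - 3b + c = 38
  4a - 2b + c = 14
  a - b + c = 0
Solving the system yields a = 5, b = 1, c = -4.
So p(u) = 5u^2 + u - 4.
The constant term is -4.

-4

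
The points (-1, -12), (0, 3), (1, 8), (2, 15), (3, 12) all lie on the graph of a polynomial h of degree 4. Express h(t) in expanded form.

Write h(t) = at^4 + bt^3 + ct^2 + dt + e. Substituting each data point gives a linear system:
  a - b + c - d + e = -12
  e = 3
  a + b + c + d + e = 8
  16a + 8b + 4c + 2d + e = 15
  81a + 27b + 9c + 3d + e = 12
Solving the system yields a = -1, b = 4, c = -4, d = 6, e = 3.
So h(t) = -t⁴ + 4t³ - 4t² + 6t + 3.
Check: h(2) = 15. ✓

h(t) = -t^4 + 4t^3 - 4t^2 + 6t + 3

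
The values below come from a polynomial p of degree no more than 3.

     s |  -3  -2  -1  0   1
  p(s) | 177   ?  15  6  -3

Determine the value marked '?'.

60

The 4 known points determine the degree-3 polynomial uniquely.
Write p(s) = as^3 + bs^2 + cs + d. Substituting each data point gives a linear system:
  -27a + 9b - 3c + d = 177
  -a + b - c + d = 15
  d = 6
  a + b + c + d = -3
Solving the system yields a = -6, b = 0, c = -3, d = 6.
So p(s) = -6s^3 - 3s + 6.
Then p(-2) = 60.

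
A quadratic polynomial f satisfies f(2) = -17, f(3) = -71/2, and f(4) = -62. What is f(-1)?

-19/2

Using the Lagrange interpolation formula with nodes 2, 3, 4:
  L_0(s) = (s - 3)(s - 4) / 2
  L_1(s) = (s - 2)(s - 4) / -1
  L_2(s) = (s - 2)(s - 3) / 2
Then f(s) = -17·L_0(s) - 71/2·L_1(s) - 62·L_2(s).
Expanding and collecting terms gives f(s) = -4s^2 + (3/2)s - 4.
Evaluating at s = -1: f(-1) = -19/2.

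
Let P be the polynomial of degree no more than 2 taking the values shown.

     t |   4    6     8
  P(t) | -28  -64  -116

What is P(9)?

-148

Using the Lagrange interpolation formula with nodes 4, 6, 8:
  L_0(t) = (t - 6)(t - 8) / 8
  L_1(t) = (t - 4)(t - 8) / -4
  L_2(t) = (t - 4)(t - 6) / 8
Then P(t) = -28·L_0(t) - 64·L_1(t) - 116·L_2(t).
Expanding and collecting terms gives P(t) = -2t^2 + 2t - 4.
Evaluating at t = 9: P(9) = -148.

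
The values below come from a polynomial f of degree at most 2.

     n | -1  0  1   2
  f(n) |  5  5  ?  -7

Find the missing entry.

The 3 known points determine the degree-2 polynomial uniquely.
Write f(n) = an^2 + bn + c. Substituting each data point gives a linear system:
  a - b + c = 5
  c = 5
  4a + 2b + c = -7
Solving the system yields a = -2, b = -2, c = 5.
So f(n) = -2n² - 2n + 5.
Then f(1) = 1.

1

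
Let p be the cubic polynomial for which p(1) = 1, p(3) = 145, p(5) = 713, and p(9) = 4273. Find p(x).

p(x) = 6x^3 - x^2 - 2x - 2

Write p(x) = ax^3 + bx^2 + cx + d. Substituting each data point gives a linear system:
  a + b + c + d = 1
  27a + 9b + 3c + d = 145
  125a + 25b + 5c + d = 713
  729a + 81b + 9c + d = 4273
Solving the system yields a = 6, b = -1, c = -2, d = -2.
So p(x) = 6x^3 - x^2 - 2x - 2.
Check: p(5) = 713. ✓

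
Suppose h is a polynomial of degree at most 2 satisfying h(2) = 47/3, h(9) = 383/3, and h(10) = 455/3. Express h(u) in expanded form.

Write h(u) = au^2 + bu + c. Substituting each data point gives a linear system:
  4a + 2b + c = 47/3
  81a + 9b + c = 383/3
  100a + 10b + c = 455/3
Solving the system yields a = 1, b = 5, c = 5/3.
So h(u) = u^2 + 5u + 5/3.
Check: h(10) = 455/3. ✓

h(u) = u^2 + 5u + 5/3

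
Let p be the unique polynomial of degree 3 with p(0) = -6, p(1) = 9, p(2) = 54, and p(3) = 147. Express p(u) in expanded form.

Using the Lagrange interpolation formula with nodes 0, 1, 2, 3:
  L_0(u) = (u - 1)(u - 2)(u - 3) / -6
  L_1(u) = u(u - 2)(u - 3) / 2
  L_2(u) = u(u - 1)(u - 3) / -2
  L_3(u) = u(u - 1)(u - 2) / 6
Then p(u) = -6·L_0(u) + 9·L_1(u) + 54·L_2(u) + 147·L_3(u).
Expanding and collecting terms gives p(u) = 3u³ + 6u² + 6u - 6.
Check: p(2) = 54. ✓

p(u) = 3u^3 + 6u^2 + 6u - 6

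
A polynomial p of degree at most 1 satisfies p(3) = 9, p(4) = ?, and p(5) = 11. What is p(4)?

On equispaced nodes a degree-1 polynomial has vanishing second forward difference, so
  p(3) - 2·p(4) + p(5) = 0.
Substituting the known values and solving for p(4):
  -2·p(4) = -20
  p(4) = 10.

10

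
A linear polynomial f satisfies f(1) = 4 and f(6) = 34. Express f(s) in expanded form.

Using the Lagrange interpolation formula with nodes 1, 6:
  L_0(s) = (s - 6) / -5
  L_1(s) = (s - 1) / 5
Then f(s) = 4·L_0(s) + 34·L_1(s).
Expanding and collecting terms gives f(s) = 6s - 2.
Check: f(6) = 34. ✓

f(s) = 6s - 2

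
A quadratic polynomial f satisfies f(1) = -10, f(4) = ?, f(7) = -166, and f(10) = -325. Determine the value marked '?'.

-61

On equispaced nodes a degree-2 polynomial has vanishing third forward difference, so
  - f(1) + 3·f(4) - 3·f(7) + f(10) = 0.
Substituting the known values and solving for f(4):
  3·f(4) = -183
  f(4) = -61.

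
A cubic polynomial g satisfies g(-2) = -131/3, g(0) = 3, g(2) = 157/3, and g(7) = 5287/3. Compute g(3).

Write g(t) = at^3 + bt^2 + ct + d. Substituting each data point gives a linear system:
  -8a + 4b - 2c + d = -131/3
  d = 3
  8a + 4b + 2c + d = 157/3
  343a + 49b + 7c + d = 5287/3
Solving the system yields a = 5, b = 1/3, c = 4, d = 3.
So g(t) = 5t³ + (1/3)t² + 4t + 3.
Then g(3) = 153.

153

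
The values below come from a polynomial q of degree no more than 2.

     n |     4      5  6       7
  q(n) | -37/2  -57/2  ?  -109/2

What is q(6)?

On equispaced nodes a degree-2 polynomial has vanishing third forward difference, so
  - q(4) + 3·q(5) - 3·q(6) + q(7) = 0.
Substituting the known values and solving for q(6):
  -3·q(6) = 243/2
  q(6) = -81/2.

-81/2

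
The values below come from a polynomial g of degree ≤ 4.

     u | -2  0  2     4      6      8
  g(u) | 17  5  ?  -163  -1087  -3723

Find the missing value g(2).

The 5 known points determine the degree-4 polynomial uniquely.
Write g(u) = au^4 + bu^3 + cu^2 + du + e. Substituting each data point gives a linear system:
  16a - 8b + 4c - 2d + e = 17
  e = 5
  256a + 64b + 16c + 4d + e = -163
  1296a + 216b + 36c + 6d + e = -1087
  4096a + 512b + 64c + 8d + e = -3723
Solving the system yields a = -1, b = 0, c = 6, d = -2, e = 5.
So g(u) = -u^4 + 6u^2 - 2u + 5.
Then g(2) = 9.

9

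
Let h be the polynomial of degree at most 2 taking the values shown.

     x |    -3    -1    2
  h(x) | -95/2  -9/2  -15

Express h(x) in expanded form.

Using the Lagrange interpolation formula with nodes -3, -1, 2:
  L_0(x) = (x + 1)(x - 2) / 10
  L_1(x) = (x + 3)(x - 2) / -6
  L_2(x) = (x + 3)(x + 1) / 15
Then h(x) = -95/2·L_0(x) - 9/2·L_1(x) - 15·L_2(x).
Expanding and collecting terms gives h(x) = -5x^2 + (3/2)x + 2.
Check: h(2) = -15. ✓

h(x) = -5x^2 + (3/2)x + 2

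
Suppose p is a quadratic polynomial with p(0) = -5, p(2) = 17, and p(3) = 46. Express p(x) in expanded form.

Using the Lagrange interpolation formula with nodes 0, 2, 3:
  L_0(x) = (x - 2)(x - 3) / 6
  L_1(x) = x(x - 3) / -2
  L_2(x) = x(x - 2) / 3
Then p(x) = -5·L_0(x) + 17·L_1(x) + 46·L_2(x).
Expanding and collecting terms gives p(x) = 6x^2 - x - 5.
Check: p(3) = 46. ✓

p(x) = 6x^2 - x - 5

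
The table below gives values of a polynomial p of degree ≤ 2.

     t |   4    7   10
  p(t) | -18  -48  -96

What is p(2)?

-8

Using the Lagrange interpolation formula with nodes 4, 7, 10:
  L_0(t) = (t - 7)(t - 10) / 18
  L_1(t) = (t - 4)(t - 10) / -9
  L_2(t) = (t - 4)(t - 7) / 18
Then p(t) = -18·L_0(t) - 48·L_1(t) - 96·L_2(t).
Expanding and collecting terms gives p(t) = -t² + t - 6.
Evaluating at t = 2: p(2) = -8.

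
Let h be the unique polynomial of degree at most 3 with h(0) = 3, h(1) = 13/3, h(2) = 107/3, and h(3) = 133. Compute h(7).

Using the Lagrange interpolation formula with nodes 0, 1, 2, 3:
  L_0(s) = (s - 1)(s - 2)(s - 3) / -6
  L_1(s) = s(s - 2)(s - 3) / 2
  L_2(s) = s(s - 1)(s - 3) / -2
  L_3(s) = s(s - 1)(s - 2) / 6
Then h(s) = 3·L_0(s) + 13/3·L_1(s) + 107/3·L_2(s) + 133·L_3(s).
Expanding and collecting terms gives h(s) = 6s^3 - 3s^2 - (5/3)s + 3.
Evaluating at s = 7: h(7) = 5707/3.

5707/3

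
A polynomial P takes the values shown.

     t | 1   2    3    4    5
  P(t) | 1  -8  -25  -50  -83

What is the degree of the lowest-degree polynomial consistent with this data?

Forward differences of the values at t = 1, 2, 3, 4, 5:
  P  : 1  -8  -25  -50  -83
  Δ  : -9  -17  -25  -33
  Δ^2: -8  -8  -8
  Δ^3: 0  0
  Δ^4: 0
The second differences are constant (-8) and nonzero, while all higher differences vanish, so the minimal degree is 2.

2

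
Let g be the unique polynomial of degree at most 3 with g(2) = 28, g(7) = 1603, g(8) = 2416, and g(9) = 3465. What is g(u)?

g(u) = 5u^3 - 2u^2 - 2u

Using the Lagrange interpolation formula with nodes 2, 7, 8, 9:
  L_0(u) = (u - 7)(u - 8)(u - 9) / -210
  L_1(u) = (u - 2)(u - 8)(u - 9) / 10
  L_2(u) = (u - 2)(u - 7)(u - 9) / -6
  L_3(u) = (u - 2)(u - 7)(u - 8) / 14
Then g(u) = 28·L_0(u) + 1603·L_1(u) + 2416·L_2(u) + 3465·L_3(u).
Expanding and collecting terms gives g(u) = 5u^3 - 2u^2 - 2u.
Check: g(7) = 1603. ✓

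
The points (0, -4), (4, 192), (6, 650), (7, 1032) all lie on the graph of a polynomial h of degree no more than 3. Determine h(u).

h(u) = 3u^3 + u - 4

Write h(u) = au^3 + bu^2 + cu + d. Substituting each data point gives a linear system:
  d = -4
  64a + 16b + 4c + d = 192
  216a + 36b + 6c + d = 650
  343a + 49b + 7c + d = 1032
Solving the system yields a = 3, b = 0, c = 1, d = -4.
So h(u) = 3u³ + u - 4.
Check: h(7) = 1032. ✓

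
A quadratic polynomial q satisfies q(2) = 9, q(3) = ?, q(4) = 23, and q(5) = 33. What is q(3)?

The 3 known points determine the degree-2 polynomial uniquely.
Write q(s) = as^2 + bs + c. Substituting each data point gives a linear system:
  4a + 2b + c = 9
  16a + 4b + c = 23
  25a + 5b + c = 33
Solving the system yields a = 1, b = 1, c = 3.
So q(s) = s^2 + s + 3.
Then q(3) = 15.

15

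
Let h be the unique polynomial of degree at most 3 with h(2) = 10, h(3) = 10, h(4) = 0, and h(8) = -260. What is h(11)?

-854

Using the Lagrange interpolation formula with nodes 2, 3, 4, 8:
  L_0(n) = (n - 3)(n - 4)(n - 8) / -12
  L_1(n) = (n - 2)(n - 4)(n - 8) / 5
  L_2(n) = (n - 2)(n - 3)(n - 8) / -8
  L_3(n) = (n - 2)(n - 3)(n - 4) / 120
Then h(n) = 10·L_0(n) + 10·L_1(n) + 0·L_2(n) - 260·L_3(n).
Expanding and collecting terms gives h(n) = -n^3 + 4n^2 - n + 4.
Evaluating at n = 11: h(11) = -854.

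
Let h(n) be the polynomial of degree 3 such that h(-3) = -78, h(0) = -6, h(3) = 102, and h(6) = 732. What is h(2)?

Forward differences of the values at n = -3, 0, 3, 6:
  h  : -78  -6  102  732
  Δ  : 72  108  630
  Δ^2: 36  522
  Δ^3: 486
The third differences are constant, confirming degree 3.
Interpolating (Newton forward form) and evaluating at n = 2 gives h(2) = 32.

32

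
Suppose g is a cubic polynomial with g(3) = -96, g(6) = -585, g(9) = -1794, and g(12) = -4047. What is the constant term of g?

-3

Write g(t) = at^3 + bt^2 + ct + d. Substituting each data point gives a linear system:
  27a + 9b + 3c + d = -96
  216a + 36b + 6c + d = -585
  729a + 81b + 9c + d = -1794
  1728a + 144b + 12c + d = -4047
Solving the system yields a = -2, b = -4, c = -1, d = -3.
So g(t) = -2t^3 - 4t^2 - t - 3.
The constant term is -3.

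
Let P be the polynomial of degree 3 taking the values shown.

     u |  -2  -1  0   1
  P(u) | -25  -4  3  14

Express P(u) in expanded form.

Write P(u) = au^3 + bu^2 + cu + d. Substituting each data point gives a linear system:
  -8a + 4b - 2c + d = -25
  -a + b - c + d = -4
  d = 3
  a + b + c + d = 14
Solving the system yields a = 3, b = 2, c = 6, d = 3.
So P(u) = 3u^3 + 2u^2 + 6u + 3.
Check: P(-1) = -4. ✓

P(u) = 3u^3 + 2u^2 + 6u + 3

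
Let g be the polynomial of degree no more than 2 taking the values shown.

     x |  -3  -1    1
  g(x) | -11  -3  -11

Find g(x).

Write g(x) = ax^2 + bx + c. Substituting each data point gives a linear system:
  9a - 3b + c = -11
  a - b + c = -3
  a + b + c = -11
Solving the system yields a = -2, b = -4, c = -5.
So g(x) = -2x² - 4x - 5.
Check: g(-1) = -3. ✓

g(x) = -2x^2 - 4x - 5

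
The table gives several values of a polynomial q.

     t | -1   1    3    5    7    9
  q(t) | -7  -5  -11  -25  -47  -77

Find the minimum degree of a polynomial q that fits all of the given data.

Forward differences of the values at t = -1, 1, 3, 5, 7, 9:
  q  : -7  -5  -11  -25  -47  -77
  Δ  : 2  -6  -14  -22  -30
  Δ^2: -8  -8  -8  -8
  Δ^3: 0  0  0
  Δ^4: 0  0
  Δ^5: 0
The second differences are constant (-8) and nonzero, while all higher differences vanish, so the minimal degree is 2.

2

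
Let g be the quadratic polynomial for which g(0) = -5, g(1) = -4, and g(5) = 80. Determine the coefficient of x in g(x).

Write g(x) = ax^2 + bx + c. Substituting each data point gives a linear system:
  c = -5
  a + b + c = -4
  25a + 5b + c = 80
Solving the system yields a = 4, b = -3, c = -5.
So g(x) = 4x^2 - 3x - 5.
The coefficient of x is -3.

-3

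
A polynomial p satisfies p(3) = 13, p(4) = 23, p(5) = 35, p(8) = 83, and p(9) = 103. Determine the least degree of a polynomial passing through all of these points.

2

Divided differences on the nodes 3, 4, 5, 8, 9:
  order 0: 13  23  35  83  103
  order 1: 10  12  16  20
  order 2: 1  1  1
  order 3: 0  0
  order 4: 0
The order-2 divided differences are all 1 (nonzero) and every higher order vanishes, so the data lies on a polynomial of degree exactly 2.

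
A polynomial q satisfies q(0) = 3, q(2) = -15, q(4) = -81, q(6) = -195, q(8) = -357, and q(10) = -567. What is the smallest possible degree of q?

2

Forward differences of the values at n = 0, 2, 4, 6, 8, 10:
  q  : 3  -15  -81  -195  -357  -567
  Δ  : -18  -66  -114  -162  -210
  Δ^2: -48  -48  -48  -48
  Δ^3: 0  0  0
  Δ^4: 0  0
  Δ^5: 0
The second differences are constant (-48) and nonzero, while all higher differences vanish, so the minimal degree is 2.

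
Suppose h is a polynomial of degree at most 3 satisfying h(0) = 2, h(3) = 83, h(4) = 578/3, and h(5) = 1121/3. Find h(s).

h(s) = 3s^3 - (1/3)s^2 + s + 2

Using the Lagrange interpolation formula with nodes 0, 3, 4, 5:
  L_0(s) = (s - 3)(s - 4)(s - 5) / -60
  L_1(s) = s(s - 4)(s - 5) / 6
  L_2(s) = s(s - 3)(s - 5) / -4
  L_3(s) = s(s - 3)(s - 4) / 10
Then h(s) = 2·L_0(s) + 83·L_1(s) + 578/3·L_2(s) + 1121/3·L_3(s).
Expanding and collecting terms gives h(s) = 3s^3 - (1/3)s^2 + s + 2.
Check: h(5) = 1121/3. ✓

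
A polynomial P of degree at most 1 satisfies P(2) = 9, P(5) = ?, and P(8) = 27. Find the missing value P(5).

On equispaced nodes a degree-1 polynomial has vanishing second forward difference, so
  P(2) - 2·P(5) + P(8) = 0.
Substituting the known values and solving for P(5):
  -2·P(5) = -36
  P(5) = 18.

18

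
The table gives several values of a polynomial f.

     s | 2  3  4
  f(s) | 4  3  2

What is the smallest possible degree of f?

Divided differences on the nodes 2, 3, 4:
  order 0: 4  3  2
  order 1: -1  -1
  order 2: 0
The order-1 divided differences are all -1 (nonzero) and every higher order vanishes, so the data lies on a polynomial of degree exactly 1.

1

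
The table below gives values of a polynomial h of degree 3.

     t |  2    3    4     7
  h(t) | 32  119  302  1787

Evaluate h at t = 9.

3917

Write h(t) = at^3 + bt^2 + ct + d. Substituting each data point gives a linear system:
  8a + 4b + 2c + d = 32
  27a + 9b + 3c + d = 119
  64a + 16b + 4c + d = 302
  343a + 49b + 7c + d = 1787
Solving the system yields a = 6, b = -6, c = 3, d = 2.
So h(t) = 6t³ - 6t² + 3t + 2.
Then h(9) = 3917.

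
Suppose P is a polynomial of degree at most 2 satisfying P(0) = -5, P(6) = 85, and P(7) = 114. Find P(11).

270

Using the Lagrange interpolation formula with nodes 0, 6, 7:
  L_0(s) = (s - 6)(s - 7) / 42
  L_1(s) = s(s - 7) / -6
  L_2(s) = s(s - 6) / 7
Then P(s) = -5·L_0(s) + 85·L_1(s) + 114·L_2(s).
Expanding and collecting terms gives P(s) = 2s² + 3s - 5.
Evaluating at s = 11: P(11) = 270.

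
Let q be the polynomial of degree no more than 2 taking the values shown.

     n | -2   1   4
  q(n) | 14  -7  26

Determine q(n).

Write q(n) = an^2 + bn + c. Substituting each data point gives a linear system:
  4a - 2b + c = 14
  a + b + c = -7
  16a + 4b + c = 26
Solving the system yields a = 3, b = -4, c = -6.
So q(n) = 3n^2 - 4n - 6.
Check: q(4) = 26. ✓

q(n) = 3n^2 - 4n - 6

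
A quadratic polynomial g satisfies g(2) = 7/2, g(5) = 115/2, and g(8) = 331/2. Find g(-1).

7/2

Using the Lagrange interpolation formula with nodes 2, 5, 8:
  L_0(x) = (x - 5)(x - 8) / 18
  L_1(x) = (x - 2)(x - 8) / -9
  L_2(x) = (x - 2)(x - 5) / 18
Then g(x) = 7/2·L_0(x) + 115/2·L_1(x) + 331/2·L_2(x).
Expanding and collecting terms gives g(x) = 3x² - 3x - 5/2.
Evaluating at x = -1: g(-1) = 7/2.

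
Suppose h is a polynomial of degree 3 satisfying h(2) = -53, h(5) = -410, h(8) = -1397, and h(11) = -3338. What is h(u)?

h(u) = -2u^3 - 5u^2 - 6u - 5

Using the Lagrange interpolation formula with nodes 2, 5, 8, 11:
  L_0(u) = (u - 5)(u - 8)(u - 11) / -162
  L_1(u) = (u - 2)(u - 8)(u - 11) / 54
  L_2(u) = (u - 2)(u - 5)(u - 11) / -54
  L_3(u) = (u - 2)(u - 5)(u - 8) / 162
Then h(u) = -53·L_0(u) - 410·L_1(u) - 1397·L_2(u) - 3338·L_3(u).
Expanding and collecting terms gives h(u) = -2u^3 - 5u^2 - 6u - 5.
Check: h(8) = -1397. ✓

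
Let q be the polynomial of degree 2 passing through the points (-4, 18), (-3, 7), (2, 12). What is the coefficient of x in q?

Write q(x) = ax^2 + bx + c. Substituting each data point gives a linear system:
  16a - 4b + c = 18
  9a - 3b + c = 7
  4a + 2b + c = 12
Solving the system yields a = 2, b = 3, c = -2.
So q(x) = 2x^2 + 3x - 2.
The coefficient of x is 3.

3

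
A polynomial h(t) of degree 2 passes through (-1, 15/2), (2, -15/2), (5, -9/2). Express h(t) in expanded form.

Using the Lagrange interpolation formula with nodes -1, 2, 5:
  L_0(t) = (t - 2)(t - 5) / 18
  L_1(t) = (t + 1)(t - 5) / -9
  L_2(t) = (t + 1)(t - 2) / 18
Then h(t) = 15/2·L_0(t) - 15/2·L_1(t) - 9/2·L_2(t).
Expanding and collecting terms gives h(t) = t^2 - 6t + 1/2.
Check: h(5) = -9/2. ✓

h(t) = t^2 - 6t + 1/2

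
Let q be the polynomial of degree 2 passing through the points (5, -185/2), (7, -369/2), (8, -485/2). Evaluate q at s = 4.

-117/2

Write q(s) = as^2 + bs + c. Substituting each data point gives a linear system:
  25a + 5b + c = -185/2
  49a + 7b + c = -369/2
  64a + 8b + c = -485/2
Solving the system yields a = -4, b = 2, c = -5/2.
So q(s) = -4s^2 + 2s - 5/2.
Then q(4) = -117/2.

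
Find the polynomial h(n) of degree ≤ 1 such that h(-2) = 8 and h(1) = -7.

Using the Lagrange interpolation formula with nodes -2, 1:
  L_0(n) = (n - 1) / -3
  L_1(n) = (n + 2) / 3
Then h(n) = 8·L_0(n) - 7·L_1(n).
Expanding and collecting terms gives h(n) = -5n - 2.
Check: h(1) = -7. ✓

h(n) = -5n - 2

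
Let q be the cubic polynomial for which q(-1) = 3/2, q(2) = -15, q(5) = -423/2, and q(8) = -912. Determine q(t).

Write q(t) = at^3 + bt^2 + ct + d. Substituting each data point gives a linear system:
  -a + b - c + d = 3/2
  8a + 4b + 2c + d = -15
  125a + 25b + 5c + d = -423/2
  512a + 64b + 8c + d = -912
Solving the system yields a = -2, b = 2, c = -3/2, d = -4.
So q(t) = -2t³ + 2t² - (3/2)t - 4.
Check: q(-1) = 3/2. ✓

q(t) = -2t^3 + 2t^2 - (3/2)t - 4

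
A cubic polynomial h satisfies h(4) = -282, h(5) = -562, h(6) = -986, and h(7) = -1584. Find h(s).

Write h(s) = as^3 + bs^2 + cs + d. Substituting each data point gives a linear system:
  64a + 16b + 4c + d = -282
  125a + 25b + 5c + d = -562
  216a + 36b + 6c + d = -986
  343a + 49b + 7c + d = -1584
Solving the system yields a = -5, b = 3, c = -2, d = -2.
So h(s) = -5s³ + 3s² - 2s - 2.
Check: h(4) = -282. ✓

h(s) = -5s^3 + 3s^2 - 2s - 2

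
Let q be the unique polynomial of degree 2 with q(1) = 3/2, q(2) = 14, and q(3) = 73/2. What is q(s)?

q(s) = 5s^2 - (5/2)s - 1

Using the Lagrange interpolation formula with nodes 1, 2, 3:
  L_0(s) = (s - 2)(s - 3) / 2
  L_1(s) = (s - 1)(s - 3) / -1
  L_2(s) = (s - 1)(s - 2) / 2
Then q(s) = 3/2·L_0(s) + 14·L_1(s) + 73/2·L_2(s).
Expanding and collecting terms gives q(s) = 5s^2 - (5/2)s - 1.
Check: q(2) = 14. ✓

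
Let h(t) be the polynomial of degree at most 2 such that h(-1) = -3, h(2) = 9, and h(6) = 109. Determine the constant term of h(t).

-5

Write h(t) = at^2 + bt + c. Substituting each data point gives a linear system:
  a - b + c = -3
  4a + 2b + c = 9
  36a + 6b + c = 109
Solving the system yields a = 3, b = 1, c = -5.
So h(t) = 3t^2 + t - 5.
The constant term is -5.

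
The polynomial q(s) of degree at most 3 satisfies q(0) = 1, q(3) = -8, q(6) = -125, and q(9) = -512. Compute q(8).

Forward differences of the values at s = 0, 3, 6, 9:
  q  : 1  -8  -125  -512
  Δ  : -9  -117  -387
  Δ^2: -108  -270
  Δ^3: -162
The third differences are constant, confirming degree 3.
Interpolating (Newton forward form) and evaluating at s = 8 gives q(8) = -343.

-343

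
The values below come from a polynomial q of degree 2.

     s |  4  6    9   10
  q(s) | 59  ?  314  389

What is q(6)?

The 3 known points determine the degree-2 polynomial uniquely.
Write q(s) = as^2 + bs + c. Substituting each data point gives a linear system:
  16a + 4b + c = 59
  81a + 9b + c = 314
  100a + 10b + c = 389
Solving the system yields a = 4, b = -1, c = -1.
So q(s) = 4s² - s - 1.
Then q(6) = 137.

137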